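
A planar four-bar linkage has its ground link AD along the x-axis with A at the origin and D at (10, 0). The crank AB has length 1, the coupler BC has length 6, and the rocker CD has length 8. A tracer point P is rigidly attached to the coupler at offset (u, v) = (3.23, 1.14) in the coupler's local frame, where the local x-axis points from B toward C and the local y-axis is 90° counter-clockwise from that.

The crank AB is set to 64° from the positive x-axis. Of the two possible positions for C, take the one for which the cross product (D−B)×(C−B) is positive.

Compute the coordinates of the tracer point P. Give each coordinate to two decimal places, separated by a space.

A=(0,0), D=(10.00,0)
B = A + 1.00·(cos64°, sin64°) = (0.4384, 0.8988)
|BD| = 9.6038
circle(B,6.00) ∩ circle(D,8.00): a=3.3441, h=4.9816
  candidates: C₊=(4.2340,5.5456) cross=47.843; C₋=(3.3016,-4.3740) cross=-47.843
  mode + wants cross > 0 → take C=(4.2340,5.5456) (cross=47.843)
ex = (C−B)/|BC| = (0.6326,0.7745); ey = (-0.7745,0.6326)
P = B + 3.23·ex + 1.14·ey = (1.5988,4.1215)

1.60 4.12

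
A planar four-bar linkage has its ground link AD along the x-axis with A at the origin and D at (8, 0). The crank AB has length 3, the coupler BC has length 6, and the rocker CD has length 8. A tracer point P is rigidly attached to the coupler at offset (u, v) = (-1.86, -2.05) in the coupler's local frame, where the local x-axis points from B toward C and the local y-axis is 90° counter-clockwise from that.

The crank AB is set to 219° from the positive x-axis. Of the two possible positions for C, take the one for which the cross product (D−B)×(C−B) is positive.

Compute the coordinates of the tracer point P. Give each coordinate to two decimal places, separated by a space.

-1.51 -4.53

A=(0,0), D=(8.00,0)
B = A + 3.00·(cos219°, sin219°) = (-2.3314, -1.8880)
|BD| = 10.5025
circle(B,6.00) ∩ circle(D,8.00): a=3.9182, h=4.5439
  candidates: C₊=(0.7062,3.2863) cross=47.723; C₋=(2.3398,-5.6535) cross=-47.723
  mode + wants cross > 0 → take C=(0.7062,3.2863) (cross=47.723)
ex = (C−B)/|BC| = (0.5063,0.8624); ey = (-0.8624,0.5063)
P = B + -1.86·ex + -2.05·ey = (-1.5052,-4.5298)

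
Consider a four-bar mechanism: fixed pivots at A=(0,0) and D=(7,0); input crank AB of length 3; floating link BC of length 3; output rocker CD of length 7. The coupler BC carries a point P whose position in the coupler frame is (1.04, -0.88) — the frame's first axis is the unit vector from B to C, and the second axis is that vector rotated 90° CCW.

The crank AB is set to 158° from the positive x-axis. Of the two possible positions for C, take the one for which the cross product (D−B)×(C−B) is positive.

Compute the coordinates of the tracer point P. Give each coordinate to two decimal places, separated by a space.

-1.62 0.42

A=(0,0), D=(7.00,0)
B = A + 3.00·(cos158°, sin158°) = (-2.7816, 1.1238)
|BD| = 9.8459
circle(B,3.00) ∩ circle(D,7.00): a=2.8916, h=0.7990
  candidates: C₊=(0.1824,1.5875) cross=7.867; C₋=(-0.0000,-0.0000) cross=-7.867
  mode + wants cross > 0 → take C=(0.1824,1.5875) (cross=7.867)
ex = (C−B)/|BC| = (0.9880,0.1546); ey = (-0.1546,0.9880)
P = B + 1.04·ex + -0.88·ey = (-1.6180,0.4151)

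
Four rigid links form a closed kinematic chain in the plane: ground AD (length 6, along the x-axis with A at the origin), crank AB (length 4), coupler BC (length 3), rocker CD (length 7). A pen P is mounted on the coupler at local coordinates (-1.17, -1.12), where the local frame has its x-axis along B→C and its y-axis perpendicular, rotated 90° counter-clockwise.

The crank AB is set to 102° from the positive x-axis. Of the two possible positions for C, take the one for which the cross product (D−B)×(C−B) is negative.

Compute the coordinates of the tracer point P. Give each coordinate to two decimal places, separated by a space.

A=(0,0), D=(6.00,0)
B = A + 4.00·(cos102°, sin102°) = (-0.8316, 3.9126)
|BD| = 7.8727
circle(B,3.00) ∩ circle(D,7.00): a=1.3959, h=2.6554
  candidates: C₊=(1.6994,5.5231) cross=20.906; C₋=(-0.9400,0.9145) cross=-20.906
  mode - wants cross < 0 → take C=(-0.9400,0.9145) (cross=-20.906)
ex = (C−B)/|BC| = (-0.0361,-0.9993); ey = (0.9993,-0.0361)
P = B + -1.17·ex + -1.12·ey = (-1.9087,5.1223)

-1.91 5.12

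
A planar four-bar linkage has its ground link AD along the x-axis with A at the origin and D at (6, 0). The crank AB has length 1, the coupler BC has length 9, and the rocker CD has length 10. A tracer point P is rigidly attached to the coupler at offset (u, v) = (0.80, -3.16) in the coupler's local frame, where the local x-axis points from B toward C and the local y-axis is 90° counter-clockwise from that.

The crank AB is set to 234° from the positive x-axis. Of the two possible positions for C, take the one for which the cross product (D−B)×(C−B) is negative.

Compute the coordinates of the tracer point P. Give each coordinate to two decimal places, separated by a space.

-3.31 -2.60

A=(0,0), D=(6.00,0)
B = A + 1.00·(cos234°, sin234°) = (-0.5878, -0.8090)
|BD| = 6.6373
circle(B,9.00) ∩ circle(D,10.00): a=1.8873, h=8.7999
  candidates: C₊=(0.2129,8.1553) cross=58.407; C₋=(2.3581,-9.3132) cross=-58.407
  mode - wants cross < 0 → take C=(2.3581,-9.3132) (cross=-58.407)
ex = (C−B)/|BC| = (0.3273,-0.9449); ey = (0.9449,0.3273)
P = B + 0.80·ex + -3.16·ey = (-3.3119,-2.5993)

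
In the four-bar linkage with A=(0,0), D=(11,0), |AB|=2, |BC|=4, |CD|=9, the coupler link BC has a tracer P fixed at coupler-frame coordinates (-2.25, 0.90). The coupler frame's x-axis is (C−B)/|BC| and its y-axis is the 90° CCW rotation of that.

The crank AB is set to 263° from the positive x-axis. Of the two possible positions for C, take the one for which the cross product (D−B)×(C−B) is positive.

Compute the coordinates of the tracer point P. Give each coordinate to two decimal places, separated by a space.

A=(0,0), D=(11.00,0)
B = A + 2.00·(cos263°, sin263°) = (-0.2437, -1.9851)
|BD| = 11.4176
circle(B,4.00) ∩ circle(D,9.00): a=2.8623, h=2.7941
  candidates: C₊=(2.0892,1.2641) cross=31.902; C₋=(3.0608,-4.2390) cross=-31.902
  mode + wants cross > 0 → take C=(2.0892,1.2641) (cross=31.902)
ex = (C−B)/|BC| = (0.5832,0.8123); ey = (-0.8123,0.5832)
P = B + -2.25·ex + 0.90·ey = (-2.2871,-3.2879)

-2.29 -3.29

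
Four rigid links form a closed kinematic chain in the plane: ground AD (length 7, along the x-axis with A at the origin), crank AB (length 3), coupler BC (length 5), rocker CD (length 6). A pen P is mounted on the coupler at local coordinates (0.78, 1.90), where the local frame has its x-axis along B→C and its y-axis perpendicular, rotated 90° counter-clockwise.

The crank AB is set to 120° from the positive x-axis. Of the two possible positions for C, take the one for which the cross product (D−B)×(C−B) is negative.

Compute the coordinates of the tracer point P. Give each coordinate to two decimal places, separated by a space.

0.52 2.98

A=(0,0), D=(7.00,0)
B = A + 3.00·(cos120°, sin120°) = (-1.5000, 2.5981)
|BD| = 8.8882
circle(B,5.00) ∩ circle(D,6.00): a=3.8253, h=3.2198
  candidates: C₊=(3.0994,4.5591) cross=28.618; C₋=(1.2171,-1.5993) cross=-28.618
  mode - wants cross < 0 → take C=(1.2171,-1.5993) (cross=-28.618)
ex = (C−B)/|BC| = (0.5434,-0.8395); ey = (0.8395,0.5434)
P = B + 0.78·ex + 1.90·ey = (0.5188,2.9758)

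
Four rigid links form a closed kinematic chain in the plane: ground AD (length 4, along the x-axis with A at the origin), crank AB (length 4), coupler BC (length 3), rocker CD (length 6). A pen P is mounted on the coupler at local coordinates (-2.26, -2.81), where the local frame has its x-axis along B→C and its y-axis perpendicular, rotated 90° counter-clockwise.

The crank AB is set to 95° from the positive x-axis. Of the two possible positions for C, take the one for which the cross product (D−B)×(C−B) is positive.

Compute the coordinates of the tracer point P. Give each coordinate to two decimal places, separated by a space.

-0.60 0.39

A=(0,0), D=(4.00,0)
B = A + 4.00·(cos95°, sin95°) = (-0.3486, 3.9848)
|BD| = 5.8982
circle(B,3.00) ∩ circle(D,6.00): a=0.6603, h=2.9264
  candidates: C₊=(2.1153,5.6963) cross=17.261; C₋=(-1.8389,1.3811) cross=-17.261
  mode + wants cross > 0 → take C=(2.1153,5.6963) (cross=17.261)
ex = (C−B)/|BC| = (0.8213,0.5705); ey = (-0.5705,0.8213)
P = B + -2.26·ex + -2.81·ey = (-0.6016,0.3876)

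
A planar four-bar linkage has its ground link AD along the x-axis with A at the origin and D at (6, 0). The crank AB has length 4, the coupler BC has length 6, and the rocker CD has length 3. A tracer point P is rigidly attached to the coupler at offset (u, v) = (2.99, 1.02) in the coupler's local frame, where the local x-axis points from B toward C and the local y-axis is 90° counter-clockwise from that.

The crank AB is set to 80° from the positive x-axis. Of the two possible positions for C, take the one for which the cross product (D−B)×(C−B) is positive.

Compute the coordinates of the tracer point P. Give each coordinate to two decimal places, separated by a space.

A=(0,0), D=(6.00,0)
B = A + 4.00·(cos80°, sin80°) = (0.6946, 3.9392)
|BD| = 6.6079
circle(B,6.00) ∩ circle(D,3.00): a=5.3470, h=2.7221
  candidates: C₊=(6.6103,2.9373) cross=17.988; C₋=(3.3648,-1.4338) cross=-17.988
  mode + wants cross > 0 → take C=(6.6103,2.9373) (cross=17.988)
ex = (C−B)/|BC| = (0.9860,-0.1670); ey = (0.1670,0.9860)
P = B + 2.99·ex + 1.02·ey = (3.8129,4.4456)

3.81 4.45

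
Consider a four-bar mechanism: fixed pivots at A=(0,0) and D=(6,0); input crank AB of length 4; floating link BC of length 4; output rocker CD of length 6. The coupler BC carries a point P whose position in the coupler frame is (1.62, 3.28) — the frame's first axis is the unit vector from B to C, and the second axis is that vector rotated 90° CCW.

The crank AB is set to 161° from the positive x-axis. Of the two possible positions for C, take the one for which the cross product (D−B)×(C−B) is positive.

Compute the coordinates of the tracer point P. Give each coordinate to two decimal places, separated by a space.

A=(0,0), D=(6.00,0)
B = A + 4.00·(cos161°, sin161°) = (-3.7821, 1.3023)
|BD| = 9.8684
circle(B,4.00) ∩ circle(D,6.00): a=3.9209, h=0.7918
  candidates: C₊=(0.2090,1.5697) cross=7.814; C₋=(0.0000,0.0000) cross=-7.814
  mode + wants cross > 0 → take C=(0.2090,1.5697) (cross=7.814)
ex = (C−B)/|BC| = (0.9978,0.0669); ey = (-0.0669,0.9978)
P = B + 1.62·ex + 3.28·ey = (-2.3850,4.6832)

-2.39 4.68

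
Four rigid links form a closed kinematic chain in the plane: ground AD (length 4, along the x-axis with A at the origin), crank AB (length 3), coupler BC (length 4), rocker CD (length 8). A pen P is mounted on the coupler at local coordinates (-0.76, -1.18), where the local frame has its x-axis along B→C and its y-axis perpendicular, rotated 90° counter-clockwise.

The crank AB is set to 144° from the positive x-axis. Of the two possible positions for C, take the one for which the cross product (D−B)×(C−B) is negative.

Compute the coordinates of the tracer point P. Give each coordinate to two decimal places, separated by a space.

-3.29 2.87

A=(0,0), D=(4.00,0)
B = A + 3.00·(cos144°, sin144°) = (-2.4271, 1.7634)
|BD| = 6.6646
circle(B,4.00) ∩ circle(D,8.00): a=-0.2689, h=3.9910
  candidates: C₊=(-1.6304,5.6832) cross=26.598; C₋=(-3.7423,-2.0142) cross=-26.598
  mode - wants cross < 0 → take C=(-3.7423,-2.0142) (cross=-26.598)
ex = (C−B)/|BC| = (-0.3288,-0.9444); ey = (0.9444,-0.3288)
P = B + -0.76·ex + -1.18·ey = (-3.2915,2.8691)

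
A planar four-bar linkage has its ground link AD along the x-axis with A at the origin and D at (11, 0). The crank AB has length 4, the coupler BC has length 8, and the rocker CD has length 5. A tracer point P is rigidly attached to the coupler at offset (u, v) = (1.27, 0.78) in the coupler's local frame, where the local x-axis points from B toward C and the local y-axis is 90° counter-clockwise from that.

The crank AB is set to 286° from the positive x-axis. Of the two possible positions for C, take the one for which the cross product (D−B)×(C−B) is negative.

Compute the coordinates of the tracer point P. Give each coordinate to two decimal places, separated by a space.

2.44 -3.19

A=(0,0), D=(11.00,0)
B = A + 4.00·(cos286°, sin286°) = (1.1025, -3.8450)
|BD| = 10.6181
circle(B,8.00) ∩ circle(D,5.00): a=7.1455, h=3.5974
  candidates: C₊=(6.4604,2.0958) cross=38.198; C₋=(9.0658,-4.6107) cross=-38.198
  mode - wants cross < 0 → take C=(9.0658,-4.6107) (cross=-38.198)
ex = (C−B)/|BC| = (0.9954,-0.0957); ey = (0.0957,0.9954)
P = B + 1.27·ex + 0.78·ey = (2.4414,-3.1902)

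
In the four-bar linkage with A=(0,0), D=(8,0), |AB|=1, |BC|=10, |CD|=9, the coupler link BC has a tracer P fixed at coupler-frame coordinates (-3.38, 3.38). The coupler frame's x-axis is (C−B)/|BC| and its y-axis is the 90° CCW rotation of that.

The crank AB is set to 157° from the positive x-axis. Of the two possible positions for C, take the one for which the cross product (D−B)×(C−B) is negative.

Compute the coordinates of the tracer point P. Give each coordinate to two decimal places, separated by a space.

0.23 5.03

A=(0,0), D=(8.00,0)
B = A + 1.00·(cos157°, sin157°) = (-0.9205, 0.3907)
|BD| = 8.9291
circle(B,10.00) ∩ circle(D,9.00): a=5.5285, h=8.3328
  candidates: C₊=(4.9673,8.4737) cross=74.404; C₋=(4.2380,-8.1760) cross=-74.404
  mode - wants cross < 0 → take C=(4.2380,-8.1760) (cross=-74.404)
ex = (C−B)/|BC| = (0.5159,-0.8567); ey = (0.8567,0.5159)
P = B + -3.38·ex + 3.38·ey = (0.2315,5.0299)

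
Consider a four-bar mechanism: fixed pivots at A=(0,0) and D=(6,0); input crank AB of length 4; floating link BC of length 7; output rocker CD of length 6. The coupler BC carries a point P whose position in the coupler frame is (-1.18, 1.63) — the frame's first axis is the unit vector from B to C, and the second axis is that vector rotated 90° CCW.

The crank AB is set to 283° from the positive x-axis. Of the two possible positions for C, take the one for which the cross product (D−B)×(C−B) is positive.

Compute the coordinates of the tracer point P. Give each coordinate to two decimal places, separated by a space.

A=(0,0), D=(6.00,0)
B = A + 4.00·(cos283°, sin283°) = (0.8998, -3.8975)
|BD| = 6.4189
circle(B,7.00) ∩ circle(D,6.00): a=4.2221, h=5.5834
  candidates: C₊=(0.8643,3.1024) cross=35.839; C₋=(7.6447,-5.7702) cross=-35.839
  mode + wants cross > 0 → take C=(0.8643,3.1024) (cross=35.839)
ex = (C−B)/|BC| = (-0.0051,1.0000); ey = (-1.0000,-0.0051)
P = B + -1.18·ex + 1.63·ey = (-0.7242,-5.0857)

-0.72 -5.09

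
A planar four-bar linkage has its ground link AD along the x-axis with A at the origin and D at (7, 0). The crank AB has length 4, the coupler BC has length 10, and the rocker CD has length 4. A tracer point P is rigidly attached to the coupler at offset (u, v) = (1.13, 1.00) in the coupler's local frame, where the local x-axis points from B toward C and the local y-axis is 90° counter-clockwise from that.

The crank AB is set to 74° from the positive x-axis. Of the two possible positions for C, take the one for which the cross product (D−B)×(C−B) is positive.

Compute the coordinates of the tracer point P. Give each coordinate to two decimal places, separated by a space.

A=(0,0), D=(7.00,0)
B = A + 4.00·(cos74°, sin74°) = (1.1025, 3.8450)
|BD| = 7.0402
circle(B,10.00) ∩ circle(D,4.00): a=9.4858, h=3.1652
  candidates: C₊=(10.7774,1.3158) cross=22.284; C₋=(7.3200,-3.9872) cross=-22.284
  mode + wants cross > 0 → take C=(10.7774,1.3158) (cross=22.284)
ex = (C−B)/|BC| = (0.9675,-0.2529); ey = (0.2529,0.9675)
P = B + 1.13·ex + 1.00·ey = (2.4487,4.5267)

2.45 4.53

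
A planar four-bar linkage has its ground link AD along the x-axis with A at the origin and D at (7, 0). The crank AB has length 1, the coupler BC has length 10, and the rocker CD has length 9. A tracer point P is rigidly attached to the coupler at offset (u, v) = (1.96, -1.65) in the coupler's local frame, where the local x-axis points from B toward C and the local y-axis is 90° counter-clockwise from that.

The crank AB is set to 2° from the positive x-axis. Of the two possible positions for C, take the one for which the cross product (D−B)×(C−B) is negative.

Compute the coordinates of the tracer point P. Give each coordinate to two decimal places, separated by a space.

A=(0,0), D=(7.00,0)
B = A + 1.00·(cos2°, sin2°) = (0.9994, 0.0349)
|BD| = 6.0007
circle(B,10.00) ∩ circle(D,9.00): a=4.5835, h=8.8877
  candidates: C₊=(5.6345,8.8958) cross=53.333; C₋=(5.5311,-8.8793) cross=-53.333
  mode - wants cross < 0 → take C=(5.5311,-8.8793) (cross=-53.333)
ex = (C−B)/|BC| = (0.4532,-0.8914); ey = (0.8914,0.4532)
P = B + 1.96·ex + -1.65·ey = (0.4168,-2.4600)

0.42 -2.46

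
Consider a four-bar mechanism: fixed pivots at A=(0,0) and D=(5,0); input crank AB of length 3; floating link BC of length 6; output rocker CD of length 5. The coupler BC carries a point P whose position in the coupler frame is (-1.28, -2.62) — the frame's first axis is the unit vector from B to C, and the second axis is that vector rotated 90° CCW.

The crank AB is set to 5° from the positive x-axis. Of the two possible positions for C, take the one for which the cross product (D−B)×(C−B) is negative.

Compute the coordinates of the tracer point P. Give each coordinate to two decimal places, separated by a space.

A=(0,0), D=(5.00,0)
B = A + 3.00·(cos5°, sin5°) = (2.9886, 0.2615)
|BD| = 2.0283
circle(B,6.00) ∩ circle(D,5.00): a=3.7257, h=4.7031
  candidates: C₊=(7.2895,4.4450) cross=9.539; C₋=(6.0770,-4.8826) cross=-9.539
  mode - wants cross < 0 → take C=(6.0770,-4.8826) (cross=-9.539)
ex = (C−B)/|BC| = (0.5147,-0.8573); ey = (0.8573,0.5147)
P = B + -1.28·ex + -2.62·ey = (0.0835,0.0103)

0.08 0.01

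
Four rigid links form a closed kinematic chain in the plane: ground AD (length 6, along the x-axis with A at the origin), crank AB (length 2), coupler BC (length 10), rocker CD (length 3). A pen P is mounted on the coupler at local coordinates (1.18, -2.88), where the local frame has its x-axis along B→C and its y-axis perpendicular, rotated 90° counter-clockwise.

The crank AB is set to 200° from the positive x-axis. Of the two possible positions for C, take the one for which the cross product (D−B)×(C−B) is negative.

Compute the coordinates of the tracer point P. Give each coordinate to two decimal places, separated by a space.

A=(0,0), D=(6.00,0)
B = A + 2.00·(cos200°, sin200°) = (-1.8794, -0.6840)
|BD| = 7.9090
circle(B,10.00) ∩ circle(D,3.00): a=9.7074, h=2.4012
  candidates: C₊=(7.5840,2.5477) cross=18.991; C₋=(7.9993,-2.2366) cross=-18.991
  mode - wants cross < 0 → take C=(7.9993,-2.2366) (cross=-18.991)
ex = (C−B)/|BC| = (0.9879,-0.1553); ey = (0.1553,0.9879)
P = B + 1.18·ex + -2.88·ey = (-1.1608,-3.7123)

-1.16 -3.71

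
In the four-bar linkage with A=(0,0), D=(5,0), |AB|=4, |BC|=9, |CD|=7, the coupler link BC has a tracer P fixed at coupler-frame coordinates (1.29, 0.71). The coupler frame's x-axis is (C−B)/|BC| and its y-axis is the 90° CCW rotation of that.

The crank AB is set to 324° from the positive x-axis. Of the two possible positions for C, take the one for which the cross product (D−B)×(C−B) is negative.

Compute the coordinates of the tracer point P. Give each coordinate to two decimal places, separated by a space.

A=(0,0), D=(5.00,0)
B = A + 4.00·(cos324°, sin324°) = (3.2361, -2.3511)
|BD| = 2.9393
circle(B,9.00) ∩ circle(D,7.00): a=6.9132, h=5.7627
  candidates: C₊=(2.7752,6.6371) cross=16.938; C₋=(11.9944,-0.2796) cross=-16.938
  mode - wants cross < 0 → take C=(11.9944,-0.2796) (cross=-16.938)
ex = (C−B)/|BC| = (0.9731,0.2302); ey = (-0.2302,0.9731)
P = B + 1.29·ex + 0.71·ey = (4.3280,-1.3633)

4.33 -1.36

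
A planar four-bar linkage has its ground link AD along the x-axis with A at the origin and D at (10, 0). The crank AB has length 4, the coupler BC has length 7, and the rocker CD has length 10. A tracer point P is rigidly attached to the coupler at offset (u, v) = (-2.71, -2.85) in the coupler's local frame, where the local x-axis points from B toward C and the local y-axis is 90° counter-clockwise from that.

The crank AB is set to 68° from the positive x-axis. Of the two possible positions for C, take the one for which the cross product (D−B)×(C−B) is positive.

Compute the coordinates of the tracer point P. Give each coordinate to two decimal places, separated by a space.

A=(0,0), D=(10.00,0)
B = A + 4.00·(cos68°, sin68°) = (1.4984, 3.7087)
|BD| = 9.2753
circle(B,7.00) ∩ circle(D,10.00): a=1.8884, h=6.7405
  candidates: C₊=(5.9245,9.1318) cross=62.520; C₋=(0.5341,-3.2245) cross=-62.520
  mode + wants cross > 0 → take C=(5.9245,9.1318) (cross=62.520)
ex = (C−B)/|BC| = (0.6323,0.7747); ey = (-0.7747,0.6323)
P = B + -2.71·ex + -2.85·ey = (1.9929,-0.1928)

1.99 -0.19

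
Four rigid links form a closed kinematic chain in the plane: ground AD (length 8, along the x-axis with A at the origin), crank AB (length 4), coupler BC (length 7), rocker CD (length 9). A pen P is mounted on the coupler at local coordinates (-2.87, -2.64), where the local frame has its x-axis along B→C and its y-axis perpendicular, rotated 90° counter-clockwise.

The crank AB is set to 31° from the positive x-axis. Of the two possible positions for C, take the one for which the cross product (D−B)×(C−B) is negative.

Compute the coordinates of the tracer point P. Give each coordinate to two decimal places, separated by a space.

A=(0,0), D=(8.00,0)
B = A + 4.00·(cos31°, sin31°) = (3.4287, 2.0602)
|BD| = 5.0141
circle(B,7.00) ∩ circle(D,9.00): a=-0.6839, h=6.9665
  candidates: C₊=(5.6675,8.6925) cross=34.931; C₋=(-0.0572,-4.0102) cross=-34.931
  mode - wants cross < 0 → take C=(-0.0572,-4.0102) (cross=-34.931)
ex = (C−B)/|BC| = (-0.4980,-0.8672); ey = (0.8672,-0.4980)
P = B + -2.87·ex + -2.64·ey = (2.5685,5.8637)

2.57 5.86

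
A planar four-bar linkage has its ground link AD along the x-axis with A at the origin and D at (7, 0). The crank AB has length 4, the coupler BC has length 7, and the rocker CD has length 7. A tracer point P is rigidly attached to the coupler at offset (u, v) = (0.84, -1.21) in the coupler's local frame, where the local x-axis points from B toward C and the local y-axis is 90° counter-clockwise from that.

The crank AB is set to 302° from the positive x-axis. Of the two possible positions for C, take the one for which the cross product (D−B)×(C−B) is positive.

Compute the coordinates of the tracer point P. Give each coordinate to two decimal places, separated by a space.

3.17 -2.36

A=(0,0), D=(7.00,0)
B = A + 4.00·(cos302°, sin302°) = (2.1197, -3.3922)
|BD| = 5.9434
circle(B,7.00) ∩ circle(D,7.00): a=2.9717, h=6.3379
  candidates: C₊=(0.9425,3.5081) cross=37.669; C₋=(8.1772,-6.9003) cross=-37.669
  mode + wants cross > 0 → take C=(0.9425,3.5081) (cross=37.669)
ex = (C−B)/|BC| = (-0.1682,0.9858); ey = (-0.9858,-0.1682)
P = B + 0.84·ex + -1.21·ey = (3.1712,-2.3607)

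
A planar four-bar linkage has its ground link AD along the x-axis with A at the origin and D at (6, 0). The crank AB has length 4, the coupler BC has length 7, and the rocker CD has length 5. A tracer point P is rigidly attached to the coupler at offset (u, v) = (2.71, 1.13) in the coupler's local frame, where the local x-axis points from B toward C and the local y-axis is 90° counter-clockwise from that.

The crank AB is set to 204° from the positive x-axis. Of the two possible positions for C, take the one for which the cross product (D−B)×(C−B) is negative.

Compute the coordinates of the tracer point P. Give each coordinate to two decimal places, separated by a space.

-0.72 -1.46

A=(0,0), D=(6.00,0)
B = A + 4.00·(cos204°, sin204°) = (-3.6542, -1.6269)
|BD| = 9.7903
circle(B,7.00) ∩ circle(D,5.00): a=6.1209, h=3.3963
  candidates: C₊=(1.8172,2.7393) cross=33.251; C₋=(2.9460,-3.9589) cross=-33.251
  mode - wants cross < 0 → take C=(2.9460,-3.9589) (cross=-33.251)
ex = (C−B)/|BC| = (0.9429,-0.3331); ey = (0.3331,0.9429)
P = B + 2.71·ex + 1.13·ey = (-0.7225,-1.4643)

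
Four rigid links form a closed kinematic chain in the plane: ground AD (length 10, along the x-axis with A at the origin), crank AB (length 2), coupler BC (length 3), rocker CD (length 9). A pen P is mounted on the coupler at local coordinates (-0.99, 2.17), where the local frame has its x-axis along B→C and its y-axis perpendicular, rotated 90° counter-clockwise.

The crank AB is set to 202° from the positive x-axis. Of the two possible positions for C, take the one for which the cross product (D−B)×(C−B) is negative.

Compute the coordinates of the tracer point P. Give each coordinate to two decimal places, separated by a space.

A=(0,0), D=(10.00,0)
B = A + 2.00·(cos202°, sin202°) = (-1.8544, -0.7492)
|BD| = 11.8780
circle(B,3.00) ∩ circle(D,9.00): a=2.9082, h=0.7365
  candidates: C₊=(1.0016,0.1692) cross=8.748; C₋=(1.0945,-1.3008) cross=-8.748
  mode - wants cross < 0 → take C=(1.0945,-1.3008) (cross=-8.748)
ex = (C−B)/|BC| = (0.9830,-0.1838); ey = (0.1838,0.9830)
P = B + -0.99·ex + 2.17·ey = (-2.4285,1.5658)

-2.43 1.57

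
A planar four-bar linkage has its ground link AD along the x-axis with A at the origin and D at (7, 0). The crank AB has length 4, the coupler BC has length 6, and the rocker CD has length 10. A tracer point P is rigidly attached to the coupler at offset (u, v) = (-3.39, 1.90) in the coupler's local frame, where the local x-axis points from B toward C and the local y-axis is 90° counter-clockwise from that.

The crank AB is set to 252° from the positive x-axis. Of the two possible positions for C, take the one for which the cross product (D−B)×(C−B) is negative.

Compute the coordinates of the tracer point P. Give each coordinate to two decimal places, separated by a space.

A=(0,0), D=(7.00,0)
B = A + 4.00·(cos252°, sin252°) = (-1.2361, -3.8042)
|BD| = 9.0722
circle(B,6.00) ∩ circle(D,10.00): a=1.0088, h=5.9146
  candidates: C₊=(-2.8003,1.9883) cross=53.658; C₋=(2.1599,-8.7506) cross=-53.658
  mode - wants cross < 0 → take C=(2.1599,-8.7506) (cross=-53.658)
ex = (C−B)/|BC| = (0.5660,-0.8244); ey = (0.8244,0.5660)
P = B + -3.39·ex + 1.90·ey = (-1.5884,0.0659)

-1.59 0.07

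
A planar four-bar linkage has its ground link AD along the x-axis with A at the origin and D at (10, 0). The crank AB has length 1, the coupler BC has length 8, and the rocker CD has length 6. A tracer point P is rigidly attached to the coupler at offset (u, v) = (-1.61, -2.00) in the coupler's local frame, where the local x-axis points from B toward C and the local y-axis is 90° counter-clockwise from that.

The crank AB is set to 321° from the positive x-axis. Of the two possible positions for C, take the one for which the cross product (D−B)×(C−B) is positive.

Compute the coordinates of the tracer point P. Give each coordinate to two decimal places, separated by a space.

1.00 -3.19

A=(0,0), D=(10.00,0)
B = A + 1.00·(cos321°, sin321°) = (0.7771, -0.6293)
|BD| = 9.2443
circle(B,8.00) ∩ circle(D,6.00): a=6.1366, h=5.1325
  candidates: C₊=(6.5501,4.9090) cross=47.446; C₋=(7.2489,-5.3321) cross=-47.446
  mode + wants cross > 0 → take C=(6.5501,4.9090) (cross=47.446)
ex = (C−B)/|BC| = (0.7216,0.6923); ey = (-0.6923,0.7216)
P = B + -1.61·ex + -2.00·ey = (0.9999,-3.1871)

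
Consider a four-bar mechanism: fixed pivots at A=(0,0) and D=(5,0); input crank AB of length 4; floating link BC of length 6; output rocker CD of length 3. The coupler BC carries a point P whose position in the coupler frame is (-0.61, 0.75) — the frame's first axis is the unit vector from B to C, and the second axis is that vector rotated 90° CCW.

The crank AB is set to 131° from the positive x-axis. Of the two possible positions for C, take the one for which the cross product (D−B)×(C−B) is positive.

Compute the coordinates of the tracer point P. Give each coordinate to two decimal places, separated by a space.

-3.17 3.82

A=(0,0), D=(5.00,0)
B = A + 4.00·(cos131°, sin131°) = (-2.6242, 3.0188)
|BD| = 8.2001
circle(B,6.00) ∩ circle(D,3.00): a=5.7464, h=1.7260
  candidates: C₊=(3.3540,2.5081) cross=14.153; C₋=(2.0832,-0.7014) cross=-14.153
  mode + wants cross > 0 → take C=(3.3540,2.5081) (cross=14.153)
ex = (C−B)/|BC| = (0.9964,-0.0851); ey = (0.0851,0.9964)
P = B + -0.61·ex + 0.75·ey = (-3.1682,3.8180)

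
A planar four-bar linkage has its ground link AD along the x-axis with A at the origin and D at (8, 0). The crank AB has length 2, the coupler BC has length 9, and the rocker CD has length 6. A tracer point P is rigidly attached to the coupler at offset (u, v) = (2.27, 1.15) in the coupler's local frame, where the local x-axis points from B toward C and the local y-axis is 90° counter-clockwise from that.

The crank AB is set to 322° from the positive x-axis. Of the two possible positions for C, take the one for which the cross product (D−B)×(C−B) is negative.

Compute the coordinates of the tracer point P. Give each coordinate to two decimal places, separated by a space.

4.11 -1.41

A=(0,0), D=(8.00,0)
B = A + 2.00·(cos322°, sin322°) = (1.5760, -1.2313)
|BD| = 6.5409
circle(B,9.00) ∩ circle(D,6.00): a=6.7103, h=5.9976
  candidates: C₊=(7.0373,5.9223) cross=39.230; C₋=(9.2954,-5.8585) cross=-39.230
  mode - wants cross < 0 → take C=(9.2954,-5.8585) (cross=-39.230)
ex = (C−B)/|BC| = (0.8577,-0.5141); ey = (0.5141,0.8577)
P = B + 2.27·ex + 1.15·ey = (4.1143,-1.4120)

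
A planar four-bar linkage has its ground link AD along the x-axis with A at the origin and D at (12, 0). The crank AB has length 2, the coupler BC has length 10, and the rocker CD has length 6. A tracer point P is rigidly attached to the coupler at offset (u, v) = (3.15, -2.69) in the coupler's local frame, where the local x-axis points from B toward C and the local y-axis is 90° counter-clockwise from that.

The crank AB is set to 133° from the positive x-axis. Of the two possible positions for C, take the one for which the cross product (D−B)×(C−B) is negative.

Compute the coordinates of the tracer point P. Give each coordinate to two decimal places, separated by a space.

-0.03 -2.46

A=(0,0), D=(12.00,0)
B = A + 2.00·(cos133°, sin133°) = (-1.3640, 1.4627)
|BD| = 13.4438
circle(B,10.00) ∩ circle(D,6.00): a=9.1022, h=4.1413
  candidates: C₊=(8.1347,4.5891) cross=55.675; C₋=(7.2336,-3.6443) cross=-55.675
  mode - wants cross < 0 → take C=(7.2336,-3.6443) (cross=-55.675)
ex = (C−B)/|BC| = (0.8598,-0.5107); ey = (0.5107,0.8598)
P = B + 3.15·ex + -2.69·ey = (-0.0296,-2.4588)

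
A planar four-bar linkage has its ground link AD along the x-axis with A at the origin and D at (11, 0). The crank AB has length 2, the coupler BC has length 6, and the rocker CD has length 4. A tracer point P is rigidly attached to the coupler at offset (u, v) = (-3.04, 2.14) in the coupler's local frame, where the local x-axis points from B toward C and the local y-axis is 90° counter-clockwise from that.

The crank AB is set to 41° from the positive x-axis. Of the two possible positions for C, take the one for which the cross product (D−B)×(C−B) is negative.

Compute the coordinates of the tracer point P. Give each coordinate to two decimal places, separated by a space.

A=(0,0), D=(11.00,0)
B = A + 2.00·(cos41°, sin41°) = (1.5094, 1.3121)
|BD| = 9.5809
circle(B,6.00) ∩ circle(D,4.00): a=5.8342, h=1.4009
  candidates: C₊=(7.4805,1.9008) cross=13.421; C₋=(7.0968,-0.8745) cross=-13.421
  mode - wants cross < 0 → take C=(7.0968,-0.8745) (cross=-13.421)
ex = (C−B)/|BC| = (0.9312,-0.3644); ey = (0.3644,0.9312)
P = B + -3.04·ex + 2.14·ey = (-0.5416,4.4128)

-0.54 4.41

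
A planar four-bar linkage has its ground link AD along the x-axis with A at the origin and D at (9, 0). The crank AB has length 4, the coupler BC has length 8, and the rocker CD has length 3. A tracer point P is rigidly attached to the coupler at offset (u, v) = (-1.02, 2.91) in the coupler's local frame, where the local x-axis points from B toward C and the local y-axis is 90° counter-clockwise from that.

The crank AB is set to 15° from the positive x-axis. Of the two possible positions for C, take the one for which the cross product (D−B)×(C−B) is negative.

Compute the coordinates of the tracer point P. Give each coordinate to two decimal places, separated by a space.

4.00 4.12

A=(0,0), D=(9.00,0)
B = A + 4.00·(cos15°, sin15°) = (3.8637, 1.0353)
|BD| = 5.2396
circle(B,8.00) ∩ circle(D,3.00): a=7.8683, h=1.4457
  candidates: C₊=(11.8625,0.8978) cross=7.575; C₋=(11.2912,-1.9366) cross=-7.575
  mode - wants cross < 0 → take C=(11.2912,-1.9366) (cross=-7.575)
ex = (C−B)/|BC| = (0.9284,-0.3715); ey = (0.3715,0.9284)
P = B + -1.02·ex + 2.91·ey = (3.9977,4.1159)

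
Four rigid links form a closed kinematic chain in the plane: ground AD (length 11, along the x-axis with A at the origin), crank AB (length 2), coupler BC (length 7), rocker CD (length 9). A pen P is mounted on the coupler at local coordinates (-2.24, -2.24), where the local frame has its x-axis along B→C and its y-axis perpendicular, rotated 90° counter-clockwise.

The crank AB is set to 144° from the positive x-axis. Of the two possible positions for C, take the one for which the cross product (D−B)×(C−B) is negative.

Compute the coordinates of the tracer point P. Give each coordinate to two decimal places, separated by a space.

-4.78 1.39

A=(0,0), D=(11.00,0)
B = A + 2.00·(cos144°, sin144°) = (-1.6180, 1.1756)
|BD| = 12.6727
circle(B,7.00) ∩ circle(D,9.00): a=5.0738, h=4.8225
  candidates: C₊=(3.8812,5.5066) cross=61.114; C₋=(2.9865,-4.0968) cross=-61.114
  mode - wants cross < 0 → take C=(2.9865,-4.0968) (cross=-61.114)
ex = (C−B)/|BC| = (0.6578,-0.7532); ey = (0.7532,0.6578)
P = B + -2.24·ex + -2.24·ey = (-4.7787,1.3893)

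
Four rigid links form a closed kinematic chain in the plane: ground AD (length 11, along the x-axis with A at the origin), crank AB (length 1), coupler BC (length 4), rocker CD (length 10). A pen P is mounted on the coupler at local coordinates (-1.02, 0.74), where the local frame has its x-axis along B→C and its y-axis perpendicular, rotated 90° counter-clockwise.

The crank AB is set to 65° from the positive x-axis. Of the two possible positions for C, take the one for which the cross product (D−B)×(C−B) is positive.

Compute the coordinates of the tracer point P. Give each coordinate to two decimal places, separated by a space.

-0.68 0.29

A=(0,0), D=(11.00,0)
B = A + 1.00·(cos65°, sin65°) = (0.4226, 0.9063)
|BD| = 10.6161
circle(B,4.00) ∩ circle(D,10.00): a=1.3518, h=3.7646
  candidates: C₊=(2.0909,4.5418) cross=39.966; C₋=(1.4481,-2.9600) cross=-39.966
  mode + wants cross > 0 → take C=(2.0909,4.5418) (cross=39.966)
ex = (C−B)/|BC| = (0.4171,0.9089); ey = (-0.9089,0.4171)
P = B + -1.02·ex + 0.74·ey = (-0.6754,0.2879)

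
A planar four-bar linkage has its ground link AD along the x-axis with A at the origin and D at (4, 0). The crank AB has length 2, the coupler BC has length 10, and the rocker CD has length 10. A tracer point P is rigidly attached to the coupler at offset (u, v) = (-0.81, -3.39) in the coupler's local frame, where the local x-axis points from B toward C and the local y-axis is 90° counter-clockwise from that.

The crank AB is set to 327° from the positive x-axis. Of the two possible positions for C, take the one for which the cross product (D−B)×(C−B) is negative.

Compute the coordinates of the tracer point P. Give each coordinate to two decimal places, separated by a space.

A=(0,0), D=(4.00,0)
B = A + 2.00·(cos327°, sin327°) = (1.6773, -1.0893)
|BD| = 2.5654
circle(B,10.00) ∩ circle(D,10.00): a=1.2827, h=9.9174
  candidates: C₊=(-1.3723,8.4344) cross=25.442; C₋=(7.0496,-9.5236) cross=-25.442
  mode - wants cross < 0 → take C=(7.0496,-9.5236) (cross=-25.442)
ex = (C−B)/|BC| = (0.5372,-0.8434); ey = (0.8434,0.5372)
P = B + -0.81·ex + -3.39·ey = (-1.6171,-2.2273)

-1.62 -2.23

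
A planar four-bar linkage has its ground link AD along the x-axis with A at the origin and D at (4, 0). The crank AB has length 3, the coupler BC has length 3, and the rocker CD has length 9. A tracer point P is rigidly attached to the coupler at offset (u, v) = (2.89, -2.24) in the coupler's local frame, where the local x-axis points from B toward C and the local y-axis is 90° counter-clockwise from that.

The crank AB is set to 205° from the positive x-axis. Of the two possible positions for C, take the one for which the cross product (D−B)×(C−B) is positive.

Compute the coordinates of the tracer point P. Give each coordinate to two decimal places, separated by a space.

-3.41 2.32

A=(0,0), D=(4.00,0)
B = A + 3.00·(cos205°, sin205°) = (-2.7189, -1.2679)
|BD| = 6.8375
circle(B,3.00) ∩ circle(D,9.00): a=-1.8463, h=2.3645
  candidates: C₊=(-4.9717,0.7133) cross=16.168; C₋=(-4.0948,-3.9337) cross=-16.168
  mode + wants cross > 0 → take C=(-4.9717,0.7133) (cross=16.168)
ex = (C−B)/|BC| = (-0.7509,0.6604); ey = (-0.6604,-0.7509)
P = B + 2.89·ex + -2.24·ey = (-3.4098,2.3227)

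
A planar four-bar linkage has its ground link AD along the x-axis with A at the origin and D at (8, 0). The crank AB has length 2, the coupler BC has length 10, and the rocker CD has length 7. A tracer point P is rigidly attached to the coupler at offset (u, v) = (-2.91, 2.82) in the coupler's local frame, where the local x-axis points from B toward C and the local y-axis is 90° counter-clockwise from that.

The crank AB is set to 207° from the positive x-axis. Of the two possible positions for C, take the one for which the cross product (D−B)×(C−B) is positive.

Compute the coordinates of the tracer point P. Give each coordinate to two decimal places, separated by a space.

A=(0,0), D=(8.00,0)
B = A + 2.00·(cos207°, sin207°) = (-1.7820, -0.9080)
|BD| = 9.8241
circle(B,10.00) ∩ circle(D,7.00): a=7.5077, h=6.6056
  candidates: C₊=(5.0830,6.3633) cross=64.894; C₋=(6.3041,-6.7915) cross=-64.894
  mode + wants cross > 0 → take C=(5.0830,6.3633) (cross=64.894)
ex = (C−B)/|BC| = (0.6865,0.7271); ey = (-0.7271,0.6865)
P = B + -2.91·ex + 2.82·ey = (-5.8302,-1.0880)

-5.83 -1.09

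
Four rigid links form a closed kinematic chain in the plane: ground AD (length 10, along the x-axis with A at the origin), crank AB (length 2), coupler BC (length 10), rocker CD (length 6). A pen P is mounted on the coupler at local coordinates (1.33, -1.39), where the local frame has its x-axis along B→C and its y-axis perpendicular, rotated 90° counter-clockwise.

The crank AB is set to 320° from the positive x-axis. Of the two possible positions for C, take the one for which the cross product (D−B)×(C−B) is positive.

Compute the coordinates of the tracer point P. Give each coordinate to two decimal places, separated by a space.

3.46 -1.32

A=(0,0), D=(10.00,0)
B = A + 2.00·(cos320°, sin320°) = (1.5321, -1.2856)
|BD| = 8.5649
circle(B,10.00) ∩ circle(D,6.00): a=8.0186, h=5.9751
  candidates: C₊=(8.5630,5.8254) cross=51.176; C₋=(10.3567,-5.9894) cross=-51.176
  mode + wants cross > 0 → take C=(8.5630,5.8254) (cross=51.176)
ex = (C−B)/|BC| = (0.7031,0.7111); ey = (-0.7111,0.7031)
P = B + 1.33·ex + -1.39·ey = (3.4556,-1.3171)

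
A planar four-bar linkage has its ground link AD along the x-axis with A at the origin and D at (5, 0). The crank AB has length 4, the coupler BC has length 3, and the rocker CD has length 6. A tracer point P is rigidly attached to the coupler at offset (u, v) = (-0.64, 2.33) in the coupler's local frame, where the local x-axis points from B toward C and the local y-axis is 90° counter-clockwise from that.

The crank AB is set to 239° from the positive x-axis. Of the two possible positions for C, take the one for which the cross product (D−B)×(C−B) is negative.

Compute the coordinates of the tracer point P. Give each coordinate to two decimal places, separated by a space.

-2.00 -1.01

A=(0,0), D=(5.00,0)
B = A + 4.00·(cos239°, sin239°) = (-2.0602, -3.4287)
|BD| = 7.8487
circle(B,3.00) ∩ circle(D,6.00): a=2.2043, h=2.0350
  candidates: C₊=(-0.9663,-0.6352) cross=15.972; C₋=(0.8117,-4.2963) cross=-15.972
  mode - wants cross < 0 → take C=(0.8117,-4.2963) (cross=-15.972)
ex = (C−B)/|BC| = (0.9573,-0.2892); ey = (0.2892,0.9573)
P = B + -0.64·ex + 2.33·ey = (-1.9990,-1.0131)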